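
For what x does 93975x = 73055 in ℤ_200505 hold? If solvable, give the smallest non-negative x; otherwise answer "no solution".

no solution

gcd(93975, 200505):
200505 = 2*93975 + 12555
93975 = 7*12555 + 6090
12555 = 2*6090 + 375
6090 = 16*375 + 90
375 = 4*90 + 15
90 = 6*15 + 0
gcd = 15, but 15 ∤ 73055, so the congruence has no solution.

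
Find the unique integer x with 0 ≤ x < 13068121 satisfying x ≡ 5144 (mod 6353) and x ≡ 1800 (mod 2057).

12094903

Write x = 5144 + 6353·k. Then 6353·k ≡ 1800 − 5144 ≡ 770 (mod 2057).
Need 6353⁻¹ mod 2057. Extended Euclid on (2057, 182):
2057 = 11×182 + 55
182 = 3×55 + 17
55 = 3×17 + 4
17 = 4×4 + 1
4 = 4×1 + 0
Back-substitute:
1 = 17 − 4·4
1 = −4·55 + 13·17
1 = 13·182 − 43·55
1 = −43·2057 + 486·182
6353⁻¹ ≡ 486 (mod 2057), so k ≡ 486·770 ≡ 1903 (mod 2057).
x = 5144 + 6353·1903 = 12094903.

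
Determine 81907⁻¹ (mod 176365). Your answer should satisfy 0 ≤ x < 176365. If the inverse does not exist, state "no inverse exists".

Compute gcd(81907, 176365):
176365 = 2×81907 + 12551
81907 = 6×12551 + 6601
12551 = 1×6601 + 5950
6601 = 1×5950 + 651
5950 = 9×651 + 91
651 = 7×91 + 14
91 = 6×14 + 7
14 = 2×7 + 0
gcd(81907, 176365) = 7 ≠ 1, so 81907 has no multiplicative inverse modulo 176365.

no inverse exists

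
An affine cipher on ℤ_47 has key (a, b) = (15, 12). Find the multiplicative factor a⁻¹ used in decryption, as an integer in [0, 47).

Run Euclid on (47, 15):
47 = 3*15 + 2
15 = 7*2 + 1
2 = 2*1 + 0
Since gcd(15, 47) = 1, back-substitute to write 1 as a combination:
1 = 15 − 7·2
1 = −7·47 + 22·15
So 15·22 ≡ 1 (mod 47).

22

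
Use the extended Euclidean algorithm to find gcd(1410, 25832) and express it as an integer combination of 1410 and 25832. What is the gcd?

2

Apply Euclid's algorithm to 25832 and 1410:
25832 = 18*1410 + 452
1410 = 3*452 + 54
452 = 8*54 + 20
54 = 2*20 + 14
20 = 1*14 + 6
14 = 2*6 + 2
6 = 3*2 + 0
gcd(1410, 25832) = 2.
Working backward:
2 = 14 − 2·6
2 = −2·20 + 3·14
2 = 3·54 − 8·20
2 = −8·452 + 67·54
2 = 67·1410 − 209·452
2 = −209·25832 + 3829·1410
So 2 = (-209)·25832 + (3829)·1410.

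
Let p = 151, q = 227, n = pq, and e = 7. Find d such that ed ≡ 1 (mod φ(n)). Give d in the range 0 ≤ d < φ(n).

4843

φ(n) = (p−1)(q−1) = 150·226 = 33900.
Need d with 7·d ≡ 1 (mod 33900). Apply the extended Euclidean algorithm:
33900 = 4842*7 + 6
7 = 1*6 + 1
6 = 6*1 + 0
Back-substitute:
1 = 7 − 6
1 = −33900 + 4843·7
So 7·4843 ≡ 1 (mod 33900), hence d = 4843.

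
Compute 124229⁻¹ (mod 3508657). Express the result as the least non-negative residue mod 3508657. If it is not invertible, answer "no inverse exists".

Run Euclid on (3508657, 124229):
3508657 = 28*124229 + 30245
124229 = 4*30245 + 3249
30245 = 9*3249 + 1004
3249 = 3*1004 + 237
1004 = 4*237 + 56
237 = 4*56 + 13
56 = 4*13 + 4
13 = 3*4 + 1
4 = 4*1 + 0
The gcd is 1. Working backward:
1 = 13 − 3·4
1 = −3·56 + 13·13
1 = 13·237 − 55·56
1 = −55·1004 + 233·237
1 = 233·3249 − 754·1004
1 = −754·30245 + 7019·3249
1 = 7019·124229 − 28830·30245
1 = −28830·3508657 + 814259·124229
So 124229·814259 ≡ 1 (mod 3508657).

814259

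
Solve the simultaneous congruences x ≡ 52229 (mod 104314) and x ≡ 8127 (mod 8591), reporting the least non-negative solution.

22688367

Write x = 52229 + 104314·k. Then 104314·k ≡ 8127 − 52229 ≡ 7444 (mod 8591).
Need 104314⁻¹ mod 8591. Extended Euclid on (8591, 1222):
8591 = 7*1222 + 37
1222 = 33*37 + 1
37 = 37*1 + 0
Back-substitute:
1 = 1222 − 33·37
1 = −33·8591 + 232·1222
104314⁻¹ ≡ 232 (mod 8591), so k ≡ 232·7444 ≡ 217 (mod 8591).
x = 52229 + 104314·217 = 22688367.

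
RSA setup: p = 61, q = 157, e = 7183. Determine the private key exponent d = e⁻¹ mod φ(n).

φ(n) = (p−1)(q−1) = 60·156 = 9360.
Need d with 7183·d ≡ 1 (mod 9360). Apply the extended Euclidean algorithm:
9360 = 1*7183 + 2177
7183 = 3*2177 + 652
2177 = 3*652 + 221
652 = 2*221 + 210
221 = 1*210 + 11
210 = 19*11 + 1
11 = 11*1 + 0
Back-substitute:
1 = 210 − 19·11
1 = −19·221 + 20·210
1 = 20·652 − 59·221
1 = −59·2177 + 197·652
1 = 197·7183 − 650·2177
1 = −650·9360 + 847·7183
So 7183·847 ≡ 1 (mod 9360), hence d = 847.

847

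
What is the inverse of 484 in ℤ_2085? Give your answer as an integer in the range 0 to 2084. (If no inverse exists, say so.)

2029

Run Euclid on (2085, 484):
2085 = 4·484 + 149
484 = 3·149 + 37
149 = 4·37 + 1
37 = 37·1 + 0
The gcd is 1. Working backward:
1 = 149 − 4·37
1 = −4·484 + 13·149
1 = 13·2085 − 56·484
So 484·(-56) ≡ 1 (mod 2085), and -56 ≡ 2029 (mod 2085).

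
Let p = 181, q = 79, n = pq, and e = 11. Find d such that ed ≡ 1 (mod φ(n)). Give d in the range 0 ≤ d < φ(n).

10211

φ(n) = (p−1)(q−1) = 180·78 = 14040.
Need d with 11·d ≡ 1 (mod 14040). Apply the extended Euclidean algorithm:
14040 = 1276·11 + 4
11 = 2·4 + 3
4 = 1·3 + 1
3 = 3·1 + 0
Back-substitute:
1 = 4 − 3
1 = −11 + 3·4
1 = 3·14040 − 3829·11
So 11·(-3829) ≡ 1 (mod 14040), hence d ≡ -3829 ≡ 10211 (mod 14040).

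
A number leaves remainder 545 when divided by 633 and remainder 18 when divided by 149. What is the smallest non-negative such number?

14471

Write x = 545 + 633·k. Then 633·k ≡ 18 − 545 ≡ 69 (mod 149).
Need 633⁻¹ mod 149. Extended Euclid on (149, 37):
149 = 4×37 + 1
37 = 37×1 + 0
Back-substitute:
1 = 149 − 4·37
633⁻¹ ≡ 145 (mod 149), so k ≡ 145·69 ≡ 22 (mod 149).
x = 545 + 633·22 = 14471.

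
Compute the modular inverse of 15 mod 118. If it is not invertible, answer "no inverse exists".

Run Euclid on (118, 15):
118 = 7·15 + 13
15 = 1·13 + 2
13 = 6·2 + 1
2 = 2·1 + 0
gcd = 1, so the inverse exists. Back-substitute:
1 = 13 − 6·2
1 = −6·15 + 7·13
1 = 7·118 − 55·15
Hence 15⁻¹ ≡ -55 ≡ 63 (mod 118).

63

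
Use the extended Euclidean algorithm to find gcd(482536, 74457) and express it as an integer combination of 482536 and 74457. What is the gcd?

Repeated division:
482536 = 6*74457 + 35794
74457 = 2*35794 + 2869
35794 = 12*2869 + 1366
2869 = 2*1366 + 137
1366 = 9*137 + 133
137 = 1*133 + 4
133 = 33*4 + 1
4 = 4*1 + 0
gcd(482536, 74457) = 1.
Express as a combination:
1 = 133 − 33·4
1 = −33·137 + 34·133
1 = 34·1366 − 339·137
1 = −339·2869 + 712·1366
1 = 712·35794 − 8883·2869
1 = −8883·74457 + 18478·35794
1 = 18478·482536 − 119751·74457
So 1 = (18478)·482536 + (-119751)·74457.

1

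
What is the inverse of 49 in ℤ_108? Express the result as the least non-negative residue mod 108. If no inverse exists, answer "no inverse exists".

gcd(108, 49) by repeated division:
108 = 2×49 + 10
49 = 4×10 + 9
10 = 1×9 + 1
9 = 9×1 + 0
Since gcd(49, 108) = 1, back-substitute to write 1 as a combination:
1 = 10 − 9
1 = −49 + 5·10
1 = 5·108 − 11·49
Thus 49·(-11) ≡ 1 (mod 108); reducing, -11 mod 108 = 97.

97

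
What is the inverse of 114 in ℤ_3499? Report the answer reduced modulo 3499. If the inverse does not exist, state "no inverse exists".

3100

Extended Euclidean algorithm:
3499 = 30·114 + 79
114 = 1·79 + 35
79 = 2·35 + 9
35 = 3·9 + 8
9 = 1·8 + 1
8 = 8·1 + 0
gcd = 1, so the inverse exists. Back-substitute:
1 = 9 − 8
1 = −35 + 4·9
1 = 4·79 − 9·35
1 = −9·114 + 13·79
1 = 13·3499 − 399·114
Hence 114⁻¹ ≡ -399 ≡ 3100 (mod 3499).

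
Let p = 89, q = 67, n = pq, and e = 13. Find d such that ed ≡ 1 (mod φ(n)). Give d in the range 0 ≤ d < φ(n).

φ(n) = (p−1)(q−1) = 88·66 = 5808.
Need d with 13·d ≡ 1 (mod 5808). Apply the extended Euclidean algorithm:
5808 = 446*13 + 10
13 = 1*10 + 3
10 = 3*3 + 1
3 = 3*1 + 0
Back-substitute:
1 = 10 − 3·3
1 = −3·13 + 4·10
1 = 4·5808 − 1787·13
So 13·(-1787) ≡ 1 (mod 5808), hence d ≡ -1787 ≡ 4021 (mod 5808).

4021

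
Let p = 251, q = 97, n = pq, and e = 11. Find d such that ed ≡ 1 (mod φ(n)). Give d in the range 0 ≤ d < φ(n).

13091

φ(n) = (p−1)(q−1) = 250·96 = 24000.
Need d with 11·d ≡ 1 (mod 24000). Apply the extended Euclidean algorithm:
24000 = 2181·11 + 9
11 = 1·9 + 2
9 = 4·2 + 1
2 = 2·1 + 0
Back-substitute:
1 = 9 − 4·2
1 = −4·11 + 5·9
1 = 5·24000 − 10909·11
So 11·(-10909) ≡ 1 (mod 24000), hence d ≡ -10909 ≡ 13091 (mod 24000).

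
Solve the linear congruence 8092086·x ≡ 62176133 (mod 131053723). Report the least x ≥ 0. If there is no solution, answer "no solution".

46368353

First find gcd(8092086, 131053723):
131053723 = 16×8092086 + 1580347
8092086 = 5×1580347 + 190351
1580347 = 8×190351 + 57539
190351 = 3×57539 + 17734
57539 = 3×17734 + 4337
17734 = 4×4337 + 386
4337 = 11×386 + 91
386 = 4×91 + 22
91 = 4×22 + 3
22 = 7×3 + 1
3 = 3×1 + 0
gcd = 1, so a unique solution mod 131053723 exists.
Back-substitute for the Bézout coefficients:
1 = 22 − 7·3
1 = −7·91 + 29·22
1 = 29·386 − 123·91
1 = −123·4337 + 1382·386
1 = 1382·17734 − 5651·4337
1 = −5651·57539 + 18335·17734
1 = 18335·190351 − 60656·57539
1 = −60656·1580347 + 503583·190351
1 = 503583·8092086 − 2578571·1580347
1 = −2578571·131053723 + 41760719·8092086
So 8092086·(41760719) ≡ 1 (mod 131053723), giving 8092086⁻¹ ≡ 41760719.
x ≡ 8092086⁻¹·62176133 ≡ 41760719·62176133 ≡ 46368353 (mod 131053723).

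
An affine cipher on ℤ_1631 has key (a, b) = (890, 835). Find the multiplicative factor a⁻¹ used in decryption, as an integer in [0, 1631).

Extended Euclidean algorithm:
1631 = 1×890 + 741
890 = 1×741 + 149
741 = 4×149 + 145
149 = 1×145 + 4
145 = 36×4 + 1
4 = 4×1 + 0
The gcd is 1. Working backward:
1 = 145 − 36·4
1 = −36·149 + 37·145
1 = 37·741 − 184·149
1 = −184·890 + 221·741
1 = 221·1631 − 405·890
Thus 890·(-405) ≡ 1 (mod 1631); reducing, -405 mod 1631 = 1226.

1226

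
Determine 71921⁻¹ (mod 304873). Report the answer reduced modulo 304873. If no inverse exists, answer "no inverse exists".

Run Euclid on (304873, 71921):
304873 = 4×71921 + 17189
71921 = 4×17189 + 3165
17189 = 5×3165 + 1364
3165 = 2×1364 + 437
1364 = 3×437 + 53
437 = 8×53 + 13
53 = 4×13 + 1
13 = 13×1 + 0
gcd = 1, so the inverse exists. Back-substitute:
1 = 53 − 4·13
1 = −4·437 + 33·53
1 = 33·1364 − 103·437
1 = −103·3165 + 239·1364
1 = 239·17189 − 1298·3165
1 = −1298·71921 + 5431·17189
1 = 5431·304873 − 23022·71921
Hence 71921⁻¹ ≡ -23022 ≡ 281851 (mod 304873).

281851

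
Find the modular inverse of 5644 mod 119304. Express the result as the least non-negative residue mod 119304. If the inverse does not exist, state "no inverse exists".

no inverse exists

Compute gcd(5644, 119304):
119304 = 21*5644 + 780
5644 = 7*780 + 184
780 = 4*184 + 44
184 = 4*44 + 8
44 = 5*8 + 4
8 = 2*4 + 0
gcd(5644, 119304) = 4 ≠ 1, so 5644 has no multiplicative inverse modulo 119304.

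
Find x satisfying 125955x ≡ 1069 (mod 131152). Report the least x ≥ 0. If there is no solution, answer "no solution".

First find gcd(125955, 131152):
131152 = 1*125955 + 5197
125955 = 24*5197 + 1227
5197 = 4*1227 + 289
1227 = 4*289 + 71
289 = 4*71 + 5
71 = 14*5 + 1
5 = 5*1 + 0
gcd = 1, so a unique solution mod 131152 exists.
Back-substitute for the Bézout coefficients:
1 = 71 − 14·5
1 = −14·289 + 57·71
1 = 57·1227 − 242·289
1 = −242·5197 + 1025·1227
1 = 1025·125955 − 24842·5197
1 = −24842·131152 + 25867·125955
So 125955·(25867) ≡ 1 (mod 131152), giving 125955⁻¹ ≡ 25867.
x ≡ 125955⁻¹·1069 ≡ 25867·1069 ≡ 109903 (mod 131152).

109903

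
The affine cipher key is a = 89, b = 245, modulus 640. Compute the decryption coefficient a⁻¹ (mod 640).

Extended Euclidean algorithm:
640 = 7*89 + 17
89 = 5*17 + 4
17 = 4*4 + 1
4 = 4*1 + 0
The gcd is 1. Working backward:
1 = 17 − 4·4
1 = −4·89 + 21·17
1 = 21·640 − 151·89
Thus 89·(-151) ≡ 1 (mod 640); reducing, -151 mod 640 = 489.

489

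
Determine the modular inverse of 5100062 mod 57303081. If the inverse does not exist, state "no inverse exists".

Compute gcd(5100062, 57303081):
57303081 = 11*5100062 + 1202399
5100062 = 4*1202399 + 290466
1202399 = 4*290466 + 40535
290466 = 7*40535 + 6721
40535 = 6*6721 + 209
6721 = 32*209 + 33
209 = 6*33 + 11
33 = 3*11 + 0
Since gcd = 11 > 1, 5100062 is not a unit mod 57303081.

no inverse exists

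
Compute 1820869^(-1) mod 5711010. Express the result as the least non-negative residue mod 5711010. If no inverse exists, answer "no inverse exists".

1837939

Extended Euclidean algorithm:
5711010 = 3×1820869 + 248403
1820869 = 7×248403 + 82048
248403 = 3×82048 + 2259
82048 = 36×2259 + 724
2259 = 3×724 + 87
724 = 8×87 + 28
87 = 3×28 + 3
28 = 9×3 + 1
3 = 3×1 + 0
Since gcd(1820869, 5711010) = 1, back-substitute to write 1 as a combination:
1 = 28 − 9·3
1 = −9·87 + 28·28
1 = 28·724 − 233·87
1 = −233·2259 + 727·724
1 = 727·82048 − 26405·2259
1 = −26405·248403 + 79942·82048
1 = 79942·1820869 − 585999·248403
1 = −585999·5711010 + 1837939·1820869
So 1820869·1837939 ≡ 1 (mod 5711010).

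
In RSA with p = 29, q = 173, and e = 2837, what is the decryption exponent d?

φ(n) = (p−1)(q−1) = 28·172 = 4816.
Need d with 2837·d ≡ 1 (mod 4816). Apply the extended Euclidean algorithm:
4816 = 1·2837 + 1979
2837 = 1·1979 + 858
1979 = 2·858 + 263
858 = 3·263 + 69
263 = 3·69 + 56
69 = 1·56 + 13
56 = 4·13 + 4
13 = 3·4 + 1
4 = 4·1 + 0
Back-substitute:
1 = 13 − 3·4
1 = −3·56 + 13·13
1 = 13·69 − 16·56
1 = −16·263 + 61·69
1 = 61·858 − 199·263
1 = −199·1979 + 459·858
1 = 459·2837 − 658·1979
1 = −658·4816 + 1117·2837
So 2837·1117 ≡ 1 (mod 4816), hence d = 1117.

1117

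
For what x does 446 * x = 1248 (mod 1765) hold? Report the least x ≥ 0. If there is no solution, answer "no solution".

First find gcd(446, 1765):
1765 = 3·446 + 427
446 = 1·427 + 19
427 = 22·19 + 9
19 = 2·9 + 1
9 = 9·1 + 0
gcd = 1, so a unique solution mod 1765 exists.
Back-substitute for the Bézout coefficients:
1 = 19 − 2·9
1 = −2·427 + 45·19
1 = 45·446 − 47·427
1 = −47·1765 + 186·446
So 446·(186) ≡ 1 (mod 1765), giving 446⁻¹ ≡ 186.
x ≡ 446⁻¹·1248 ≡ 186·1248 ≡ 913 (mod 1765).

913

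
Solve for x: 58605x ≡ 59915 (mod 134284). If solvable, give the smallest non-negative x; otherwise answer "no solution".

63643

First find gcd(58605, 134284):
134284 = 2×58605 + 17074
58605 = 3×17074 + 7383
17074 = 2×7383 + 2308
7383 = 3×2308 + 459
2308 = 5×459 + 13
459 = 35×13 + 4
13 = 3×4 + 1
4 = 4×1 + 0
gcd = 1, so a unique solution mod 134284 exists.
Back-substitute for the Bézout coefficients:
1 = 13 − 3·4
1 = −3·459 + 106·13
1 = 106·2308 − 533·459
1 = −533·7383 + 1705·2308
1 = 1705·17074 − 3943·7383
1 = −3943·58605 + 13534·17074
1 = 13534·134284 − 31011·58605
So 58605·(-31011) ≡ 1 (mod 134284), giving 58605⁻¹ ≡ 103273.
x ≡ 58605⁻¹·59915 ≡ 103273·59915 ≡ 63643 (mod 134284).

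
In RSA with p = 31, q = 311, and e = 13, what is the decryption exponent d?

3577

φ(n) = (p−1)(q−1) = 30·310 = 9300.
Need d with 13·d ≡ 1 (mod 9300). Apply the extended Euclidean algorithm:
9300 = 715*13 + 5
13 = 2*5 + 3
5 = 1*3 + 2
3 = 1*2 + 1
2 = 2*1 + 0
Back-substitute:
1 = 3 − 2
1 = −5 + 2·3
1 = 2·13 − 5·5
1 = −5·9300 + 3577·13
So 13·3577 ≡ 1 (mod 9300), hence d = 3577.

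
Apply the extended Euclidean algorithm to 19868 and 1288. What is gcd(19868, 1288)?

Apply Euclid's algorithm to 19868 and 1288:
19868 = 15×1288 + 548
1288 = 2×548 + 192
548 = 2×192 + 164
192 = 1×164 + 28
164 = 5×28 + 24
28 = 1×24 + 4
24 = 6×4 + 0
gcd(19868, 1288) = 4.
Working backward:
4 = 28 − 24
4 = −164 + 6·28
4 = 6·192 − 7·164
4 = −7·548 + 20·192
4 = 20·1288 − 47·548
4 = −47·19868 + 725·1288
So 4 = (-47)·19868 + (725)·1288.

4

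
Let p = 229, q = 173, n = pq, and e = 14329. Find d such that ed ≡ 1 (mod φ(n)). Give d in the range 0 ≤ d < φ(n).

φ(n) = (p−1)(q−1) = 228·172 = 39216.
Need d with 14329·d ≡ 1 (mod 39216). Apply the extended Euclidean algorithm:
39216 = 2×14329 + 10558
14329 = 1×10558 + 3771
10558 = 2×3771 + 3016
3771 = 1×3016 + 755
3016 = 3×755 + 751
755 = 1×751 + 4
751 = 187×4 + 3
4 = 1×3 + 1
3 = 3×1 + 0
Back-substitute:
1 = 4 − 3
1 = −751 + 188·4
1 = 188·755 − 189·751
1 = −189·3016 + 755·755
1 = 755·3771 − 944·3016
1 = −944·10558 + 2643·3771
1 = 2643·14329 − 3587·10558
1 = −3587·39216 + 9817·14329
So 14329·9817 ≡ 1 (mod 39216), hence d = 9817.

9817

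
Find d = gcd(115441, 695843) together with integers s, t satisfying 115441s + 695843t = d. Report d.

Repeated division:
695843 = 6×115441 + 3197
115441 = 36×3197 + 349
3197 = 9×349 + 56
349 = 6×56 + 13
56 = 4×13 + 4
13 = 3×4 + 1
4 = 4×1 + 0
gcd(115441, 695843) = 1.
Express as a combination:
1 = 13 − 3·4
1 = −3·56 + 13·13
1 = 13·349 − 81·56
1 = −81·3197 + 742·349
1 = 742·115441 − 26793·3197
1 = −26793·695843 + 161500·115441
So 1 = (-26793)·695843 + (161500)·115441.

1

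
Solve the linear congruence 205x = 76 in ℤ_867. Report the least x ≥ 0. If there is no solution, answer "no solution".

First find gcd(205, 867):
867 = 4·205 + 47
205 = 4·47 + 17
47 = 2·17 + 13
17 = 1·13 + 4
13 = 3·4 + 1
4 = 4·1 + 0
gcd = 1, so a unique solution mod 867 exists.
Back-substitute for the Bézout coefficients:
1 = 13 − 3·4
1 = −3·17 + 4·13
1 = 4·47 − 11·17
1 = −11·205 + 48·47
1 = 48·867 − 203·205
So 205·(-203) ≡ 1 (mod 867), giving 205⁻¹ ≡ 664.
x ≡ 205⁻¹·76 ≡ 664·76 ≡ 178 (mod 867).

178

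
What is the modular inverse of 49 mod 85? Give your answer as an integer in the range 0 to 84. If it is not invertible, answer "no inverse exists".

gcd(85, 49) by repeated division:
85 = 1·49 + 36
49 = 1·36 + 13
36 = 2·13 + 10
13 = 1·10 + 3
10 = 3·3 + 1
3 = 3·1 + 0
Since gcd(49, 85) = 1, back-substitute to write 1 as a combination:
1 = 10 − 3·3
1 = −3·13 + 4·10
1 = 4·36 − 11·13
1 = −11·49 + 15·36
1 = 15·85 − 26·49
Hence 49⁻¹ ≡ -26 ≡ 59 (mod 85).

59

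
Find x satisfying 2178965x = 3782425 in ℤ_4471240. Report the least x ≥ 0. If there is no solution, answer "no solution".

604109

First find gcd(2178965, 4471240):
4471240 = 2*2178965 + 113310
2178965 = 19*113310 + 26075
113310 = 4*26075 + 9010
26075 = 2*9010 + 8055
9010 = 1*8055 + 955
8055 = 8*955 + 415
955 = 2*415 + 125
415 = 3*125 + 40
125 = 3*40 + 5
40 = 8*5 + 0
gcd = 5 and 5 | 3782425, so solutions exist. Divide through by 5: 435793x ≡ 756485 (mod 894248).
Now find 435793⁻¹ mod 894248:
894248 = 2×435793 + 22662
435793 = 19×22662 + 5215
22662 = 4×5215 + 1802
5215 = 2×1802 + 1611
1802 = 1×1611 + 191
1611 = 8×191 + 83
191 = 2×83 + 25
83 = 3×25 + 8
25 = 3×8 + 1
8 = 8×1 + 0
Back-substitute:
1 = 25 − 3·8
1 = −3·83 + 10·25
1 = 10·191 − 23·83
1 = −23·1611 + 194·191
1 = 194·1802 − 217·1611
1 = −217·5215 + 628·1802
1 = 628·22662 − 2729·5215
1 = −2729·435793 + 52479·22662
1 = 52479·894248 − 107687·435793
So 435793·(-107687) ≡ 1 (mod 894248), i.e. 435793⁻¹ ≡ 786561.
Then x ≡ 786561·756485 ≡ 604109 (mod 894248); the smallest non-negative solution is x = 604109.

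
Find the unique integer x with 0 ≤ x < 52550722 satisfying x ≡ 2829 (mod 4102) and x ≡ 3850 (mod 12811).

39833249

Write x = 2829 + 4102·k. Then 4102·k ≡ 3850 − 2829 ≡ 1021 (mod 12811).
Need 4102⁻¹ mod 12811. Extended Euclid on (12811, 4102):
12811 = 3*4102 + 505
4102 = 8*505 + 62
505 = 8*62 + 9
62 = 6*9 + 8
9 = 1*8 + 1
8 = 8*1 + 0
Back-substitute:
1 = 9 − 8
1 = −62 + 7·9
1 = 7·505 − 57·62
1 = −57·4102 + 463·505
1 = 463·12811 − 1446·4102
4102⁻¹ ≡ 11365 (mod 12811), so k ≡ 11365·1021 ≡ 9710 (mod 12811).
x = 2829 + 4102·9710 = 39833249.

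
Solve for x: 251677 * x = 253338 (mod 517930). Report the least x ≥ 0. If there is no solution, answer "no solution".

First find gcd(251677, 517930):
517930 = 2·251677 + 14576
251677 = 17·14576 + 3885
14576 = 3·3885 + 2921
3885 = 1·2921 + 964
2921 = 3·964 + 29
964 = 33·29 + 7
29 = 4·7 + 1
7 = 7·1 + 0
gcd = 1, so a unique solution mod 517930 exists.
Back-substitute for the Bézout coefficients:
1 = 29 − 4·7
1 = −4·964 + 133·29
1 = 133·2921 − 403·964
1 = −403·3885 + 536·2921
1 = 536·14576 − 2011·3885
1 = −2011·251677 + 34723·14576
1 = 34723·517930 − 71457·251677
So 251677·(-71457) ≡ 1 (mod 517930), giving 251677⁻¹ ≡ 446473.
x ≡ 251677⁻¹·253338 ≡ 446473·253338 ≡ 433824 (mod 517930).

433824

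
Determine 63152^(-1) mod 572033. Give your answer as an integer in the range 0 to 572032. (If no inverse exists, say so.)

107383

Extended Euclidean algorithm:
572033 = 9×63152 + 3665
63152 = 17×3665 + 847
3665 = 4×847 + 277
847 = 3×277 + 16
277 = 17×16 + 5
16 = 3×5 + 1
5 = 5×1 + 0
Since gcd(63152, 572033) = 1, back-substitute to write 1 as a combination:
1 = 16 − 3·5
1 = −3·277 + 52·16
1 = 52·847 − 159·277
1 = −159·3665 + 688·847
1 = 688·63152 − 11855·3665
1 = −11855·572033 + 107383·63152
So 63152·107383 ≡ 1 (mod 572033).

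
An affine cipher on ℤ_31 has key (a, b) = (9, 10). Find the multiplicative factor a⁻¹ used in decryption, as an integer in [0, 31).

7

Run Euclid on (31, 9):
31 = 3*9 + 4
9 = 2*4 + 1
4 = 4*1 + 0
Since gcd(9, 31) = 1, back-substitute to write 1 as a combination:
1 = 9 − 2·4
1 = −2·31 + 7·9
So 9·7 ≡ 1 (mod 31).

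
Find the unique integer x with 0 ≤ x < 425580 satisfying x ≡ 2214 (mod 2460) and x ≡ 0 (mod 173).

Write x = 2214 + 2460·k. Then 2460·k ≡ 0 − 2214 ≡ 35 (mod 173).
Need 2460⁻¹ mod 173. Extended Euclid on (173, 38):
173 = 4×38 + 21
38 = 1×21 + 17
21 = 1×17 + 4
17 = 4×4 + 1
4 = 4×1 + 0
Back-substitute:
1 = 17 − 4·4
1 = −4·21 + 5·17
1 = 5·38 − 9·21
1 = −9·173 + 41·38
2460⁻¹ ≡ 41 (mod 173), so k ≡ 41·35 ≡ 51 (mod 173).
x = 2214 + 2460·51 = 127674.

127674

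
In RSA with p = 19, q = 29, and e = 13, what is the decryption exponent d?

φ(n) = (p−1)(q−1) = 18·28 = 504.
Need d with 13·d ≡ 1 (mod 504). Apply the extended Euclidean algorithm:
504 = 38*13 + 10
13 = 1*10 + 3
10 = 3*3 + 1
3 = 3*1 + 0
Back-substitute:
1 = 10 − 3·3
1 = −3·13 + 4·10
1 = 4·504 − 155·13
So 13·(-155) ≡ 1 (mod 504), hence d ≡ -155 ≡ 349 (mod 504).

349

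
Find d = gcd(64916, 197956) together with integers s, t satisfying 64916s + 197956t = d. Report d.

4

Repeated division:
197956 = 3×64916 + 3208
64916 = 20×3208 + 756
3208 = 4×756 + 184
756 = 4×184 + 20
184 = 9×20 + 4
20 = 5×4 + 0
gcd(64916, 197956) = 4.
Working backward:
4 = 184 − 9·20
4 = −9·756 + 37·184
4 = 37·3208 − 157·756
4 = −157·64916 + 3177·3208
4 = 3177·197956 − 9688·64916
So 4 = (3177)·197956 + (-9688)·64916.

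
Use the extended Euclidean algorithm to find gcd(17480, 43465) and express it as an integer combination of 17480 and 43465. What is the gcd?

Repeated division:
43465 = 2·17480 + 8505
17480 = 2·8505 + 470
8505 = 18·470 + 45
470 = 10·45 + 20
45 = 2·20 + 5
20 = 4·5 + 0
gcd(17480, 43465) = 5.
Back-substituting:
5 = 45 − 2·20
5 = −2·470 + 21·45
5 = 21·8505 − 380·470
5 = −380·17480 + 781·8505
5 = 781·43465 − 1942·17480
So 5 = (781)·43465 + (-1942)·17480.

5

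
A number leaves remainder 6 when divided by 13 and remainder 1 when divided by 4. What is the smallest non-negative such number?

45

Write x = 6 + 13·k. Then 13·k ≡ 1 − 6 ≡ 3 (mod 4).
Need 13⁻¹ mod 4. Extended Euclid on (4, 1):
4 = 4·1 + 0
13⁻¹ ≡ 1 (mod 4), so k ≡ 1·3 ≡ 3 (mod 4).
x = 6 + 13·3 = 45.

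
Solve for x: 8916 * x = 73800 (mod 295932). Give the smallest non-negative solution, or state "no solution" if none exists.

First find gcd(8916, 295932):
295932 = 33·8916 + 1704
8916 = 5·1704 + 396
1704 = 4·396 + 120
396 = 3·120 + 36
120 = 3·36 + 12
36 = 3·12 + 0
gcd = 12 and 12 | 73800, so solutions exist. Divide through by 12: 743x ≡ 6150 (mod 24661).
Now find 743⁻¹ mod 24661:
24661 = 33*743 + 142
743 = 5*142 + 33
142 = 4*33 + 10
33 = 3*10 + 3
10 = 3*3 + 1
3 = 3*1 + 0
Back-substitute:
1 = 10 − 3·3
1 = −3·33 + 10·10
1 = 10·142 − 43·33
1 = −43·743 + 225·142
1 = 225·24661 − 7468·743
So 743·(-7468) ≡ 1 (mod 24661), i.e. 743⁻¹ ≡ 17193.
Then x ≡ 17193·6150 ≡ 15243 (mod 24661); the smallest non-negative solution is x = 15243.

15243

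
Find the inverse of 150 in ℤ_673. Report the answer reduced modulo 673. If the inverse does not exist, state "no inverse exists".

Apply the Euclidean algorithm to 673 and 150:
673 = 4*150 + 73
150 = 2*73 + 4
73 = 18*4 + 1
4 = 4*1 + 0
The gcd is 1. Working backward:
1 = 73 − 18·4
1 = −18·150 + 37·73
1 = 37·673 − 166·150
Hence 150⁻¹ ≡ -166 ≡ 507 (mod 673).

507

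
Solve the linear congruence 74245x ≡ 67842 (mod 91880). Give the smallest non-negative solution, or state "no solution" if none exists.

gcd(74245, 91880):
91880 = 1×74245 + 17635
74245 = 4×17635 + 3705
17635 = 4×3705 + 2815
3705 = 1×2815 + 890
2815 = 3×890 + 145
890 = 6×145 + 20
145 = 7×20 + 5
20 = 4×5 + 0
gcd = 5, but 5 ∤ 67842, so the congruence has no solution.

no solution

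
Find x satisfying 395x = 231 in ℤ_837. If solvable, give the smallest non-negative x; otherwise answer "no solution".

First find gcd(395, 837):
837 = 2×395 + 47
395 = 8×47 + 19
47 = 2×19 + 9
19 = 2×9 + 1
9 = 9×1 + 0
gcd = 1, so a unique solution mod 837 exists.
Back-substitute for the Bézout coefficients:
1 = 19 − 2·9
1 = −2·47 + 5·19
1 = 5·395 − 42·47
1 = −42·837 + 89·395
So 395·(89) ≡ 1 (mod 837), giving 395⁻¹ ≡ 89.
x ≡ 395⁻¹·231 ≡ 89·231 ≡ 471 (mod 837).

471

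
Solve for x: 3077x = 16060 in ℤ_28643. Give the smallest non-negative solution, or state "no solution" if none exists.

First find gcd(3077, 28643):
28643 = 9*3077 + 950
3077 = 3*950 + 227
950 = 4*227 + 42
227 = 5*42 + 17
42 = 2*17 + 8
17 = 2*8 + 1
8 = 8*1 + 0
gcd = 1, so a unique solution mod 28643 exists.
Back-substitute for the Bézout coefficients:
1 = 17 − 2·8
1 = −2·42 + 5·17
1 = 5·227 − 27·42
1 = −27·950 + 113·227
1 = 113·3077 − 366·950
1 = −366·28643 + 3407·3077
So 3077·(3407) ≡ 1 (mod 28643), giving 3077⁻¹ ≡ 3407.
x ≡ 3077⁻¹·16060 ≡ 3407·16060 ≡ 8290 (mod 28643).

8290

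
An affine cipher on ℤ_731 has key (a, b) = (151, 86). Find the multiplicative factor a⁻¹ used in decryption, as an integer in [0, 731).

518

gcd(731, 151) by repeated division:
731 = 4*151 + 127
151 = 1*127 + 24
127 = 5*24 + 7
24 = 3*7 + 3
7 = 2*3 + 1
3 = 3*1 + 0
gcd = 1, so the inverse exists. Back-substitute:
1 = 7 − 2·3
1 = −2·24 + 7·7
1 = 7·127 − 37·24
1 = −37·151 + 44·127
1 = 44·731 − 213·151
Hence 151⁻¹ ≡ -213 ≡ 518 (mod 731).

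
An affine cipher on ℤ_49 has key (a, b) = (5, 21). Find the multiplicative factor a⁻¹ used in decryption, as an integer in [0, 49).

Run Euclid on (49, 5):
49 = 9×5 + 4
5 = 1×4 + 1
4 = 4×1 + 0
gcd = 1, so the inverse exists. Back-substitute:
1 = 5 − 4
1 = −49 + 10·5
So 5·10 ≡ 1 (mod 49).

10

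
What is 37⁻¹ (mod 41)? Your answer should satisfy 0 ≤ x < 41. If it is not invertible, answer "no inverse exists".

Run Euclid on (41, 37):
41 = 1·37 + 4
37 = 9·4 + 1
4 = 4·1 + 0
Since gcd(37, 41) = 1, back-substitute to write 1 as a combination:
1 = 37 − 9·4
1 = −9·41 + 10·37
So 37·10 ≡ 1 (mod 41).

10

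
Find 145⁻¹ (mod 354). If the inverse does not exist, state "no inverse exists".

Apply the Euclidean algorithm to 354 and 145:
354 = 2·145 + 64
145 = 2·64 + 17
64 = 3·17 + 13
17 = 1·13 + 4
13 = 3·4 + 1
4 = 4·1 + 0
Since gcd(145, 354) = 1, back-substitute to write 1 as a combination:
1 = 13 − 3·4
1 = −3·17 + 4·13
1 = 4·64 − 15·17
1 = −15·145 + 34·64
1 = 34·354 − 83·145
Thus 145·(-83) ≡ 1 (mod 354); reducing, -83 mod 354 = 271.

271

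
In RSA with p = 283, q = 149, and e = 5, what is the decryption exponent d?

φ(n) = (p−1)(q−1) = 282·148 = 41736.
Need d with 5·d ≡ 1 (mod 41736). Apply the extended Euclidean algorithm:
41736 = 8347*5 + 1
5 = 5*1 + 0
Back-substitute:
1 = 41736 − 8347·5
So 5·(-8347) ≡ 1 (mod 41736), hence d ≡ -8347 ≡ 33389 (mod 41736).

33389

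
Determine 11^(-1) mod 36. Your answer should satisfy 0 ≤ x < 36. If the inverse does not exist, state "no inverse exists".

23

Run Euclid on (36, 11):
36 = 3·11 + 3
11 = 3·3 + 2
3 = 1·2 + 1
2 = 2·1 + 0
gcd = 1, so the inverse exists. Back-substitute:
1 = 3 − 2
1 = −11 + 4·3
1 = 4·36 − 13·11
So 11·(-13) ≡ 1 (mod 36), and -13 ≡ 23 (mod 36).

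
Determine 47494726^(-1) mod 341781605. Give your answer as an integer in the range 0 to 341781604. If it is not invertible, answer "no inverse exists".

83195016

gcd(341781605, 47494726) by repeated division:
341781605 = 7×47494726 + 9318523
47494726 = 5×9318523 + 902111
9318523 = 10×902111 + 297413
902111 = 3×297413 + 9872
297413 = 30×9872 + 1253
9872 = 7×1253 + 1101
1253 = 1×1101 + 152
1101 = 7×152 + 37
152 = 4×37 + 4
37 = 9×4 + 1
4 = 4×1 + 0
Since gcd(47494726, 341781605) = 1, back-substitute to write 1 as a combination:
1 = 37 − 9·4
1 = −9·152 + 37·37
1 = 37·1101 − 268·152
1 = −268·1253 + 305·1101
1 = 305·9872 − 2403·1253
1 = −2403·297413 + 72395·9872
1 = 72395·902111 − 219588·297413
1 = −219588·9318523 + 2268275·902111
1 = 2268275·47494726 − 11560963·9318523
1 = −11560963·341781605 + 83195016·47494726
So 47494726·83195016 ≡ 1 (mod 341781605).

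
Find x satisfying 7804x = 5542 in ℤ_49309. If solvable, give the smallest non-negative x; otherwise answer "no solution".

443

First find gcd(7804, 49309):
49309 = 6*7804 + 2485
7804 = 3*2485 + 349
2485 = 7*349 + 42
349 = 8*42 + 13
42 = 3*13 + 3
13 = 4*3 + 1
3 = 3*1 + 0
gcd = 1, so a unique solution mod 49309 exists.
Back-substitute for the Bézout coefficients:
1 = 13 − 4·3
1 = −4·42 + 13·13
1 = 13·349 − 108·42
1 = −108·2485 + 769·349
1 = 769·7804 − 2415·2485
1 = −2415·49309 + 15259·7804
So 7804·(15259) ≡ 1 (mod 49309), giving 7804⁻¹ ≡ 15259.
x ≡ 7804⁻¹·5542 ≡ 15259·5542 ≡ 443 (mod 49309).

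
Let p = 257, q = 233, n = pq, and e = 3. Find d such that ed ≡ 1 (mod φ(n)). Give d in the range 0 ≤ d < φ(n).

φ(n) = (p−1)(q−1) = 256·232 = 59392.
Need d with 3·d ≡ 1 (mod 59392). Apply the extended Euclidean algorithm:
59392 = 19797×3 + 1
3 = 3×1 + 0
Back-substitute:
1 = 59392 − 19797·3
So 3·(-19797) ≡ 1 (mod 59392), hence d ≡ -19797 ≡ 39595 (mod 59392).

39595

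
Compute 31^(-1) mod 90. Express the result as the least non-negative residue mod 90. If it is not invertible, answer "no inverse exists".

Run Euclid on (90, 31):
90 = 2×31 + 28
31 = 1×28 + 3
28 = 9×3 + 1
3 = 3×1 + 0
The gcd is 1. Working backward:
1 = 28 − 9·3
1 = −9·31 + 10·28
1 = 10·90 − 29·31
Thus 31·(-29) ≡ 1 (mod 90); reducing, -29 mod 90 = 61.

61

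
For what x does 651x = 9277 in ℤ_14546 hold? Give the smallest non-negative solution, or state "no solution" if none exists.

no solution

gcd(651, 14546):
14546 = 22*651 + 224
651 = 2*224 + 203
224 = 1*203 + 21
203 = 9*21 + 14
21 = 1*14 + 7
14 = 2*7 + 0
gcd = 7, but 7 ∤ 9277, so the congruence has no solution.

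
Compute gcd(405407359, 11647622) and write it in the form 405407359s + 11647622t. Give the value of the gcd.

Repeated division:
405407359 = 34·11647622 + 9388211
11647622 = 1·9388211 + 2259411
9388211 = 4·2259411 + 350567
2259411 = 6·350567 + 156009
350567 = 2·156009 + 38549
156009 = 4·38549 + 1813
38549 = 21·1813 + 476
1813 = 3·476 + 385
476 = 1·385 + 91
385 = 4·91 + 21
91 = 4·21 + 7
21 = 3·7 + 0
gcd(405407359, 11647622) = 7.
Back-substituting:
7 = 91 − 4·21
7 = −4·385 + 17·91
7 = 17·476 − 21·385
7 = −21·1813 + 80·476
7 = 80·38549 − 1701·1813
7 = −1701·156009 + 6884·38549
7 = 6884·350567 − 15469·156009
7 = −15469·2259411 + 99698·350567
7 = 99698·9388211 − 414261·2259411
7 = −414261·11647622 + 513959·9388211
7 = 513959·405407359 − 17888867·11647622
So 7 = (513959)·405407359 + (-17888867)·11647622.

7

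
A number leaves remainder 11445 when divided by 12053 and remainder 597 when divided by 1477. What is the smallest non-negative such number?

Write x = 11445 + 12053·k. Then 12053·k ≡ 597 − 11445 ≡ 968 (mod 1477).
Need 12053⁻¹ mod 1477. Extended Euclid on (1477, 237):
1477 = 6·237 + 55
237 = 4·55 + 17
55 = 3·17 + 4
17 = 4·4 + 1
4 = 4·1 + 0
Back-substitute:
1 = 17 − 4·4
1 = −4·55 + 13·17
1 = 13·237 − 56·55
1 = −56·1477 + 349·237
12053⁻¹ ≡ 349 (mod 1477), so k ≡ 349·968 ≡ 1076 (mod 1477).
x = 11445 + 12053·1076 = 12980473.

12980473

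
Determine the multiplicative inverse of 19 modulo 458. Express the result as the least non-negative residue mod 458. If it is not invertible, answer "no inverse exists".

217

Extended Euclidean algorithm:
458 = 24×19 + 2
19 = 9×2 + 1
2 = 2×1 + 0
gcd = 1, so the inverse exists. Back-substitute:
1 = 19 − 9·2
1 = −9·458 + 217·19
So 19·217 ≡ 1 (mod 458).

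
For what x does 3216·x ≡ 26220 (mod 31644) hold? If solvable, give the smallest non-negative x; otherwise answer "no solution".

1612

First find gcd(3216, 31644):
31644 = 9·3216 + 2700
3216 = 1·2700 + 516
2700 = 5·516 + 120
516 = 4·120 + 36
120 = 3·36 + 12
36 = 3·12 + 0
gcd = 12 and 12 | 26220, so solutions exist. Divide through by 12: 268x ≡ 2185 (mod 2637).
Now find 268⁻¹ mod 2637:
2637 = 9×268 + 225
268 = 1×225 + 43
225 = 5×43 + 10
43 = 4×10 + 3
10 = 3×3 + 1
3 = 3×1 + 0
Back-substitute:
1 = 10 − 3·3
1 = −3·43 + 13·10
1 = 13·225 − 68·43
1 = −68·268 + 81·225
1 = 81·2637 − 797·268
So 268·(-797) ≡ 1 (mod 2637), i.e. 268⁻¹ ≡ 1840.
Then x ≡ 1840·2185 ≡ 1612 (mod 2637); the smallest non-negative solution is x = 1612.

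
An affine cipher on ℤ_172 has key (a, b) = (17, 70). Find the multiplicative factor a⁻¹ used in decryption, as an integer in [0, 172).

81

Apply the Euclidean algorithm to 172 and 17:
172 = 10·17 + 2
17 = 8·2 + 1
2 = 2·1 + 0
gcd = 1, so the inverse exists. Back-substitute:
1 = 17 − 8·2
1 = −8·172 + 81·17
So 17·81 ≡ 1 (mod 172).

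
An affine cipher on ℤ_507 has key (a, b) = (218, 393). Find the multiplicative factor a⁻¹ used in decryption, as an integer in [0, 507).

407

Extended Euclidean algorithm:
507 = 2·218 + 71
218 = 3·71 + 5
71 = 14·5 + 1
5 = 5·1 + 0
Since gcd(218, 507) = 1, back-substitute to write 1 as a combination:
1 = 71 − 14·5
1 = −14·218 + 43·71
1 = 43·507 − 100·218
So 218·(-100) ≡ 1 (mod 507), and -100 ≡ 407 (mod 507).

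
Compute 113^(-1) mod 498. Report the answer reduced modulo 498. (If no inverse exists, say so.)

119

Apply the Euclidean algorithm to 498 and 113:
498 = 4*113 + 46
113 = 2*46 + 21
46 = 2*21 + 4
21 = 5*4 + 1
4 = 4*1 + 0
Since gcd(113, 498) = 1, back-substitute to write 1 as a combination:
1 = 21 − 5·4
1 = −5·46 + 11·21
1 = 11·113 − 27·46
1 = −27·498 + 119·113
So 113·119 ≡ 1 (mod 498).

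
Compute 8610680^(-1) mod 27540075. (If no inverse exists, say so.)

Euclidean algorithm on 27540075, 8610680:
27540075 = 3·8610680 + 1708035
8610680 = 5·1708035 + 70505
1708035 = 24·70505 + 15915
70505 = 4·15915 + 6845
15915 = 2·6845 + 2225
6845 = 3·2225 + 170
2225 = 13·170 + 15
170 = 11·15 + 5
15 = 3·5 + 0
gcd(8610680, 27540075) = 5 ≠ 1, so 8610680 has no multiplicative inverse modulo 27540075.

no inverse exists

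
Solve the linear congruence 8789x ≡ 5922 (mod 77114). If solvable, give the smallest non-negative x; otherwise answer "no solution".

30104

First find gcd(8789, 77114):
77114 = 8*8789 + 6802
8789 = 1*6802 + 1987
6802 = 3*1987 + 841
1987 = 2*841 + 305
841 = 2*305 + 231
305 = 1*231 + 74
231 = 3*74 + 9
74 = 8*9 + 2
9 = 4*2 + 1
2 = 2*1 + 0
gcd = 1, so a unique solution mod 77114 exists.
Back-substitute for the Bézout coefficients:
1 = 9 − 4·2
1 = −4·74 + 33·9
1 = 33·231 − 103·74
1 = −103·305 + 136·231
1 = 136·841 − 375·305
1 = −375·1987 + 886·841
1 = 886·6802 − 3033·1987
1 = −3033·8789 + 3919·6802
1 = 3919·77114 − 34385·8789
So 8789·(-34385) ≡ 1 (mod 77114), giving 8789⁻¹ ≡ 42729.
x ≡ 8789⁻¹·5922 ≡ 42729·5922 ≡ 30104 (mod 77114).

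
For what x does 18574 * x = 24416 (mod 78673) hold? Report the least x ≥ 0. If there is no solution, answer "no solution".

72863

First find gcd(18574, 78673):
78673 = 4·18574 + 4377
18574 = 4·4377 + 1066
4377 = 4·1066 + 113
1066 = 9·113 + 49
113 = 2·49 + 15
49 = 3·15 + 4
15 = 3·4 + 3
4 = 1·3 + 1
3 = 3·1 + 0
gcd = 1, so a unique solution mod 78673 exists.
Back-substitute for the Bézout coefficients:
1 = 4 − 3
1 = −15 + 4·4
1 = 4·49 − 13·15
1 = −13·113 + 30·49
1 = 30·1066 − 283·113
1 = −283·4377 + 1162·1066
1 = 1162·18574 − 4931·4377
1 = −4931·78673 + 20886·18574
So 18574·(20886) ≡ 1 (mod 78673), giving 18574⁻¹ ≡ 20886.
x ≡ 18574⁻¹·24416 ≡ 20886·24416 ≡ 72863 (mod 78673).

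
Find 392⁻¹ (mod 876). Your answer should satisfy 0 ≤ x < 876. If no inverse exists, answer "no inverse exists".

no inverse exists

Compute gcd(392, 876):
876 = 2*392 + 92
392 = 4*92 + 24
92 = 3*24 + 20
24 = 1*20 + 4
20 = 5*4 + 0
Since gcd = 4 > 1, 392 is not a unit mod 876.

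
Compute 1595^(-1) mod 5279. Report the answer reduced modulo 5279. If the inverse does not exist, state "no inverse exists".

Run Euclid on (5279, 1595):
5279 = 3×1595 + 494
1595 = 3×494 + 113
494 = 4×113 + 42
113 = 2×42 + 29
42 = 1×29 + 13
29 = 2×13 + 3
13 = 4×3 + 1
3 = 3×1 + 0
The gcd is 1. Working backward:
1 = 13 − 4·3
1 = −4·29 + 9·13
1 = 9·42 − 13·29
1 = −13·113 + 35·42
1 = 35·494 − 153·113
1 = −153·1595 + 494·494
1 = 494·5279 − 1635·1595
So 1595·(-1635) ≡ 1 (mod 5279), and -1635 ≡ 3644 (mod 5279).

3644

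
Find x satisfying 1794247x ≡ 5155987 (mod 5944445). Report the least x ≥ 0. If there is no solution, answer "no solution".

gcd(1794247, 5944445):
5944445 = 3*1794247 + 561704
1794247 = 3*561704 + 109135
561704 = 5*109135 + 16029
109135 = 6*16029 + 12961
16029 = 1*12961 + 3068
12961 = 4*3068 + 689
3068 = 4*689 + 312
689 = 2*312 + 65
312 = 4*65 + 52
65 = 1*52 + 13
52 = 4*13 + 0
gcd = 13, but 13 ∤ 5155987, so the congruence has no solution.

no solution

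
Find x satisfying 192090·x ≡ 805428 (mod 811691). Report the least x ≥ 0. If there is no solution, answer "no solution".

744686

First find gcd(192090, 811691):
811691 = 4×192090 + 43331
192090 = 4×43331 + 18766
43331 = 2×18766 + 5799
18766 = 3×5799 + 1369
5799 = 4×1369 + 323
1369 = 4×323 + 77
323 = 4×77 + 15
77 = 5×15 + 2
15 = 7×2 + 1
2 = 2×1 + 0
gcd = 1, so a unique solution mod 811691 exists.
Back-substitute for the Bézout coefficients:
1 = 15 − 7·2
1 = −7·77 + 36·15
1 = 36·323 − 151·77
1 = −151·1369 + 640·323
1 = 640·5799 − 2711·1369
1 = −2711·18766 + 8773·5799
1 = 8773·43331 − 20257·18766
1 = −20257·192090 + 89801·43331
1 = 89801·811691 − 379461·192090
So 192090·(-379461) ≡ 1 (mod 811691), giving 192090⁻¹ ≡ 432230.
x ≡ 192090⁻¹·805428 ≡ 432230·805428 ≡ 744686 (mod 811691).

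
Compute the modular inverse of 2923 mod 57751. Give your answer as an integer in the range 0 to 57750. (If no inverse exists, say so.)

Extended Euclidean algorithm:
57751 = 19×2923 + 2214
2923 = 1×2214 + 709
2214 = 3×709 + 87
709 = 8×87 + 13
87 = 6×13 + 9
13 = 1×9 + 4
9 = 2×4 + 1
4 = 4×1 + 0
The gcd is 1. Working backward:
1 = 9 − 2·4
1 = −2·13 + 3·9
1 = 3·87 − 20·13
1 = −20·709 + 163·87
1 = 163·2214 − 509·709
1 = −509·2923 + 672·2214
1 = 672·57751 − 13277·2923
Thus 2923·(-13277) ≡ 1 (mod 57751); reducing, -13277 mod 57751 = 44474.

44474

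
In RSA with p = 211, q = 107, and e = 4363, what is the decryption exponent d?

15607

φ(n) = (p−1)(q−1) = 210·106 = 22260.
Need d with 4363·d ≡ 1 (mod 22260). Apply the extended Euclidean algorithm:
22260 = 5·4363 + 445
4363 = 9·445 + 358
445 = 1·358 + 87
358 = 4·87 + 10
87 = 8·10 + 7
10 = 1·7 + 3
7 = 2·3 + 1
3 = 3·1 + 0
Back-substitute:
1 = 7 − 2·3
1 = −2·10 + 3·7
1 = 3·87 − 26·10
1 = −26·358 + 107·87
1 = 107·445 − 133·358
1 = −133·4363 + 1304·445
1 = 1304·22260 − 6653·4363
So 4363·(-6653) ≡ 1 (mod 22260), hence d ≡ -6653 ≡ 15607 (mod 22260).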